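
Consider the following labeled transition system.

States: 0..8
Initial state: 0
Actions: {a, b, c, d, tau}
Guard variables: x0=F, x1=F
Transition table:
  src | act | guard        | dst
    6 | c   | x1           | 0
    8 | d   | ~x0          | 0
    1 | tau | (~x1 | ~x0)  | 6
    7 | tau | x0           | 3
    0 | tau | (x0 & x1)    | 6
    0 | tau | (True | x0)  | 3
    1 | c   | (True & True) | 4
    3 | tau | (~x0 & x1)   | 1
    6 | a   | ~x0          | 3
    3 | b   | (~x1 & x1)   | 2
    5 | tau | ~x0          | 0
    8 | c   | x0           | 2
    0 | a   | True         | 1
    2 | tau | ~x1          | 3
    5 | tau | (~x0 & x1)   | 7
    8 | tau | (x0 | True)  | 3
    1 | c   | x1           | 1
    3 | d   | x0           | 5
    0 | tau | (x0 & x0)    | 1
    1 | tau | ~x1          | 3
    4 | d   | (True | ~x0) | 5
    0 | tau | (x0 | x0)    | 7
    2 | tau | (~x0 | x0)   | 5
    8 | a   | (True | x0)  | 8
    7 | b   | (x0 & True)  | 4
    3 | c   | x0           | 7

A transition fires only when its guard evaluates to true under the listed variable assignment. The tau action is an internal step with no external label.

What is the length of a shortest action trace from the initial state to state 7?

Answer: UNREACHABLE

Trace:
Breadth-first toward 7:
  L0 = {0}
  L1 = {1,3}
  L2 = {4,6}
  L3 = {5}
7 never appears.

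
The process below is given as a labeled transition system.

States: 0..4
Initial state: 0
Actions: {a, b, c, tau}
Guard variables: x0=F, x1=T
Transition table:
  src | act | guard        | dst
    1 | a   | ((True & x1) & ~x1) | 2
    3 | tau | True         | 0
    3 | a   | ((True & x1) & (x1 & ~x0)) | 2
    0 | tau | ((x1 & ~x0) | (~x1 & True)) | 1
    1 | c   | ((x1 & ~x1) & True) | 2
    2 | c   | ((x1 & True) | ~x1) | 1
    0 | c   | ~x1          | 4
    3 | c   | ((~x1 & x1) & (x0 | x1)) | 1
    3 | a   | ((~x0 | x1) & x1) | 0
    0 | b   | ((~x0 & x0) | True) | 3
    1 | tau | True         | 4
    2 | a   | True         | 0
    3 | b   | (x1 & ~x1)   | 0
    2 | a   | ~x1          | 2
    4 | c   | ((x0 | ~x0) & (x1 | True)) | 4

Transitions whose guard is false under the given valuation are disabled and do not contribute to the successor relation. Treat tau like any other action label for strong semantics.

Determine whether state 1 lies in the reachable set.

Answer: REACHABLE

Trace:
9 transition(s) survive guard evaluation.
depth 0: {0}
depth 1: {1,3}  now seen {0,1,3}
depth 2: {2,4}  now seen {0,1,2,3,4}
Reach set: {0,1,2,3,4}
trace reaching 1: tau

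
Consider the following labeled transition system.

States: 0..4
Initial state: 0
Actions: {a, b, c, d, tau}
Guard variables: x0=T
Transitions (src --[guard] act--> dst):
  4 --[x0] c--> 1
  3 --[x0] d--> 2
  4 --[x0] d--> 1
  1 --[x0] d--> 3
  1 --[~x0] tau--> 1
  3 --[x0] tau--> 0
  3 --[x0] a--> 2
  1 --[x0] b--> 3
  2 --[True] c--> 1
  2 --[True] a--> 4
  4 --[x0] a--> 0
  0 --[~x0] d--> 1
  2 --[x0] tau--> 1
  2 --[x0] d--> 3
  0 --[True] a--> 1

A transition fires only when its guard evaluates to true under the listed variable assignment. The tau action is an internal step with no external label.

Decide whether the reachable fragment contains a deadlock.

R = {0,1,2,3,4}
  0: a→1  [deg 1]
  1: b→3  d→3  [deg 2]
  2: a→4  c→1  d→3  tau→1  [deg 4]
  3: a→2  d→2  tau→0  [deg 3]
  4: a→0  c→1  d→1  [deg 3]

Answer: DEADLOCK-FREE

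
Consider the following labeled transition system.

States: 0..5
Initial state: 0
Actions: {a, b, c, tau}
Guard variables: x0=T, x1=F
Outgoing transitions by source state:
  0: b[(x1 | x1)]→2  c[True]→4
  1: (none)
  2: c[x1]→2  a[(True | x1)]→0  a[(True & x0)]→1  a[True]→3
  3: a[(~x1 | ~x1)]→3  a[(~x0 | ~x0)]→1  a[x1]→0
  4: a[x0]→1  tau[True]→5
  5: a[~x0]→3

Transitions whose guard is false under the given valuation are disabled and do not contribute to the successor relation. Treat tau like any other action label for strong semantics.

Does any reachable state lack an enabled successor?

Reachable = {0,1,4,5}
  0: c→4  [1 out]
  1: ∅  [deadlock]
  4: a→1  tau→5  [2 out]
  5: ∅  [deadlock]
trace reaching 1: c·a

Answer: DEADLOCK at state 1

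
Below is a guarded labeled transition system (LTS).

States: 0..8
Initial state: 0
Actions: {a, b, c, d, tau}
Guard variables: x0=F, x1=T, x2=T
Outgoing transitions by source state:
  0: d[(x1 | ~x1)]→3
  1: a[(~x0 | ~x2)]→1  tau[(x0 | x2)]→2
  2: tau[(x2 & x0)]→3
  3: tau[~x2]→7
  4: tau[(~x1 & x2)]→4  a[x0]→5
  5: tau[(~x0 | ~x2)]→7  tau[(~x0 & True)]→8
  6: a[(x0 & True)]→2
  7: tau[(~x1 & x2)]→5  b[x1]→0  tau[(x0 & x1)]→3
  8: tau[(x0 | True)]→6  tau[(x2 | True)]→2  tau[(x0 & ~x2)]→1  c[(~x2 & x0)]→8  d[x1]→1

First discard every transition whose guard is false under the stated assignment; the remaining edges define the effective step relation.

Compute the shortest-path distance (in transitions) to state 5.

Answer: UNREACHABLE

Analysis:
Breadth-first toward 5:
  Layer 0: {0}
  Layer 1: {3}
5 never appears.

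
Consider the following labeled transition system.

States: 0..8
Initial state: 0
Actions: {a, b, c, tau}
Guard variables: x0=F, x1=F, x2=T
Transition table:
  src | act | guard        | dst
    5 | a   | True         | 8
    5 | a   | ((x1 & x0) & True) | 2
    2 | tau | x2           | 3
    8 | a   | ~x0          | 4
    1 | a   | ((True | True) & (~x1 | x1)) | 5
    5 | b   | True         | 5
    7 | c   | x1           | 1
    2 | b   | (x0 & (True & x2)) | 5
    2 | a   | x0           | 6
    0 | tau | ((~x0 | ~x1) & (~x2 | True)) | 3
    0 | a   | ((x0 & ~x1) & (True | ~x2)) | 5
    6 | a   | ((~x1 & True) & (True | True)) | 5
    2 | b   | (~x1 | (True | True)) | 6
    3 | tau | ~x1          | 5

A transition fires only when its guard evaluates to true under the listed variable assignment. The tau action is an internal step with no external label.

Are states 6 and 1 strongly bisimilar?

Answer: BISIMILAR

Trace:
Compute ~ classes (split until stable):
  round 0: {{0,1,2,3,4,5,6,7,8}}
  round 1: {{0,3},{1,6,8},{2},{4,7},{5}}
  round 2: {{0},{1,6},{2},{3},{4,7},{5},{8}}
7 equivalence class(es) (converged in 3)
[6]={1,6}  [1]={1,6}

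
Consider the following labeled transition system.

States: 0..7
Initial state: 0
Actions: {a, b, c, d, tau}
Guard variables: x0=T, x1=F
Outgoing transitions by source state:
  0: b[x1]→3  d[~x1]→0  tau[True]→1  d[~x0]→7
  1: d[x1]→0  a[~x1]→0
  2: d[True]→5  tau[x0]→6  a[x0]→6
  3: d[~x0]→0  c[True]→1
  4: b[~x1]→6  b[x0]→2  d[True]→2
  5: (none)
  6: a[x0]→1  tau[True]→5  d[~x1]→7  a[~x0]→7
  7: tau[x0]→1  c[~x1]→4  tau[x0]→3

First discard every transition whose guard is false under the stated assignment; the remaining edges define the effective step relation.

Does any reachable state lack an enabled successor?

Reach set: {0,1}
  0: d→0  tau→1  [2 out]
  1: a→0  [1 out]

Answer: DEADLOCK-FREE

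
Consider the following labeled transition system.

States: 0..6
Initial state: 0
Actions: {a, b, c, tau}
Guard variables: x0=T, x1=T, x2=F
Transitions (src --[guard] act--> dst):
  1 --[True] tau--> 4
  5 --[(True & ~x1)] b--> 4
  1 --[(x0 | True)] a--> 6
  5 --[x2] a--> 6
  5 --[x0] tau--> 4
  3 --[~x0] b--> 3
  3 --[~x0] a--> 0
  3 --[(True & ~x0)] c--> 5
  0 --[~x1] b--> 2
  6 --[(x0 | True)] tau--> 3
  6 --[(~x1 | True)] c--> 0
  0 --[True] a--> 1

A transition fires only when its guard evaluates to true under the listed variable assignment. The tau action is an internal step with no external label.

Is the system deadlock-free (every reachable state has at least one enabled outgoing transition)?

Answer: DEADLOCK at state 3

Working:
R = {0,1,3,4,6}
  0: a→1  [deg 1]
  1: a→6  tau→4  [deg 2]
  3: ∅  [deadlock]
  4: ∅  [deadlock]
  6: c→0  tau→3  [deg 2]
Path to 3: a·a·tau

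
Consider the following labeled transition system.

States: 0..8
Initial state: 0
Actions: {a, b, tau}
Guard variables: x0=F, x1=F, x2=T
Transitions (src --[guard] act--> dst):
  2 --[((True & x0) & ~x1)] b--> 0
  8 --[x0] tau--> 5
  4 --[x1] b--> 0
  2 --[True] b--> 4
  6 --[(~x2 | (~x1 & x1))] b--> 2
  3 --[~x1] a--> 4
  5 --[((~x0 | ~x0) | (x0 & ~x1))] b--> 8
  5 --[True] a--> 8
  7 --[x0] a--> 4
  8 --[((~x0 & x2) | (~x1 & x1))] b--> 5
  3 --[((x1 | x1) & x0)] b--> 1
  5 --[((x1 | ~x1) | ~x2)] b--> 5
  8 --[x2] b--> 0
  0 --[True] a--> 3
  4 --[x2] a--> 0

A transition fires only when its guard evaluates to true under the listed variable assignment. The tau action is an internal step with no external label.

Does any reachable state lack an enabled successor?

Answer: DEADLOCK-FREE

Trace:
R = {0,3,4}
  0: a→3  [1 exit(s)]
  3: a→4  [1 exit(s)]
  4: a→0  [1 exit(s)]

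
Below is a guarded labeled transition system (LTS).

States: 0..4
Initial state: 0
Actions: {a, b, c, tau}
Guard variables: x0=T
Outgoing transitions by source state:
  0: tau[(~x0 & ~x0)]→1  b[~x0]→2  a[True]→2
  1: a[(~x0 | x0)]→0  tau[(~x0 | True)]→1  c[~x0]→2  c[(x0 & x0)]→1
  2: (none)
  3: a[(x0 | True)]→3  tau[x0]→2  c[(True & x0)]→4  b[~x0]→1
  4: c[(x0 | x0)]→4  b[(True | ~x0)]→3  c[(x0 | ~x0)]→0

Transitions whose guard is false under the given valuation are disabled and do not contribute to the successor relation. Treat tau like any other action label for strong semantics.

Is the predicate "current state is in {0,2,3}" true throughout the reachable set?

Answer: INVARIANT HOLDS

Trace:
Safe = {0,2,3}
R = {0,2}
  0: ✓
  2: ✓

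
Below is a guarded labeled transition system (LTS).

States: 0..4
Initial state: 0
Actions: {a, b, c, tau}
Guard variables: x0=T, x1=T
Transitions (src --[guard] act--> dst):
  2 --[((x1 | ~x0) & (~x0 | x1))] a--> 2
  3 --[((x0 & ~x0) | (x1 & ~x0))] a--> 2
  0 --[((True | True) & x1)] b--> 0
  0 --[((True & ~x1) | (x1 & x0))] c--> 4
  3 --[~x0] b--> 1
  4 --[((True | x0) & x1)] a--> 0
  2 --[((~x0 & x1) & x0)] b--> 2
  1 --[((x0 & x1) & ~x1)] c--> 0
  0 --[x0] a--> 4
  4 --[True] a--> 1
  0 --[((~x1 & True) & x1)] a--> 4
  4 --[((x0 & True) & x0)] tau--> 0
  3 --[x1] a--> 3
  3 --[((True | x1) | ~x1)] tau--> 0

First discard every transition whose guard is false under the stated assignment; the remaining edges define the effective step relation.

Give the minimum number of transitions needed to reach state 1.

Breadth-first toward 1:
  L0 = {0}
  L1 = {4}
  L2 = {1}
depth(1)=2, e.g. a·a

Answer: 2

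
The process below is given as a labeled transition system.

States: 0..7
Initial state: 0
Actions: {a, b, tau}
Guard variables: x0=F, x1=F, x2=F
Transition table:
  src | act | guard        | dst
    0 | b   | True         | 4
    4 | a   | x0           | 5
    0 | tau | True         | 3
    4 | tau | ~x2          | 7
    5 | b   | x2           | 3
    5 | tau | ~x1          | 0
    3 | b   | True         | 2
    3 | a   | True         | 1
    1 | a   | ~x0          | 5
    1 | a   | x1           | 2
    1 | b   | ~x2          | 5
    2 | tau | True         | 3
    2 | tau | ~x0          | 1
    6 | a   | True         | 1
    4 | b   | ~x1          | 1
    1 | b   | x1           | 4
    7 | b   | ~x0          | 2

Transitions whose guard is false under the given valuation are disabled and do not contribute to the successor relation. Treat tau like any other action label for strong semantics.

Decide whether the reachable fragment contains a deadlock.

Answer: DEADLOCK-FREE

Working:
Reach set: {0,1,2,3,4,5,7}
  0: b→4  tau→3  [2 out]
  1: a→5  b→5  [2 out]
  2: tau→1  tau→3  [2 out]
  3: a→1  b→2  [2 out]
  4: b→1  tau→7  [2 out]
  5: tau→0  [1 out]
  7: b→2  [1 out]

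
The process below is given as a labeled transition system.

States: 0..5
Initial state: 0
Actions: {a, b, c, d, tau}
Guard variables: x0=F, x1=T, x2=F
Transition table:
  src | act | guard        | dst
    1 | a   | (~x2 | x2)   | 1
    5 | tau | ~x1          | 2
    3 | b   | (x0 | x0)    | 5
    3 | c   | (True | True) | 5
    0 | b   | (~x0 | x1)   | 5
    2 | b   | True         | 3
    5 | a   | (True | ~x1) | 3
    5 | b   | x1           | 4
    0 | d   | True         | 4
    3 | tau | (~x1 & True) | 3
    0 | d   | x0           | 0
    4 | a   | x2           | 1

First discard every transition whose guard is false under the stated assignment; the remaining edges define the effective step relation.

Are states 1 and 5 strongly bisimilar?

Answer: NOT BISIMILAR

Working:
Compute ~ classes (split until stable):
  round 0: {{0,1,2,3,4,5}}
  round 1: {{0},{1},{2},{3},{4},{5}}
stable after 2 split(s): 6 block(s)
[1]={1}  [5]={5}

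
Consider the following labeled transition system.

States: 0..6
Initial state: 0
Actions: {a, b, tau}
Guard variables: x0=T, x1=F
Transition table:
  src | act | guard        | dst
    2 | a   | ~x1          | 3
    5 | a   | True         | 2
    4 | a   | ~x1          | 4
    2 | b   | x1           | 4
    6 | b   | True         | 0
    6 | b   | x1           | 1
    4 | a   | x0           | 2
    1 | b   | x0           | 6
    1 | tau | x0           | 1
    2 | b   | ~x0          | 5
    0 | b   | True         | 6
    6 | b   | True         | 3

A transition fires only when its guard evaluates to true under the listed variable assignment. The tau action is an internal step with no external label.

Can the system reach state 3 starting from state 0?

Answer: REACHABLE

Working:
After dropping false guards: 9 live edges.
depth 0: {0}
depth 1: {6}  cumulative {0,6}
depth 2: {3}  cumulative {0,3,6}
Reach set: {0,3,6}
trace reaching 3: b·b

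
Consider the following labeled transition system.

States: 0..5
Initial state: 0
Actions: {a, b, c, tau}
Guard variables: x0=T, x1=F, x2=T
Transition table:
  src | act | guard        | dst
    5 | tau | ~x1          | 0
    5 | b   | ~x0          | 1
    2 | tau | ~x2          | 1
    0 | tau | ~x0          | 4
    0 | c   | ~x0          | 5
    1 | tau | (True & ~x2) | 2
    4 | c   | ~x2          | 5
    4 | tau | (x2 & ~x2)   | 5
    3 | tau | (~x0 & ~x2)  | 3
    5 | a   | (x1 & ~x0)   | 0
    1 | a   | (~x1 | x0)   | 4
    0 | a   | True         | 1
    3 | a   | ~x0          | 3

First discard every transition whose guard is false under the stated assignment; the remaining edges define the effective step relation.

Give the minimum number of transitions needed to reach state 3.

Breadth-first toward 3:
  depth 0: {0}
  depth 1: {1}
  depth 2: {4}
3 never appears.

Answer: UNREACHABLE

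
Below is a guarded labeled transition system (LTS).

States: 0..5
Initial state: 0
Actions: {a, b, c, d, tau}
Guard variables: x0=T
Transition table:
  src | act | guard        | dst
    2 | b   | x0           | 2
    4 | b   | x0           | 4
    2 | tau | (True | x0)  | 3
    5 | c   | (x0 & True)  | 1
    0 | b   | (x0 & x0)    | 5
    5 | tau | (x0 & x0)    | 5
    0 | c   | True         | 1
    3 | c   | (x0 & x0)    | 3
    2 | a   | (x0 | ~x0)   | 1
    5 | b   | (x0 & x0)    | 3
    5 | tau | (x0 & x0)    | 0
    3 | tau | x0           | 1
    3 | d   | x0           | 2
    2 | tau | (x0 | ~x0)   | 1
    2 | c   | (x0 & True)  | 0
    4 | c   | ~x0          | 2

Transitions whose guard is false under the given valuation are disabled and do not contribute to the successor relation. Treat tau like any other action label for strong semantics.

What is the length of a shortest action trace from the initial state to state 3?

Answer: 2

Trace:
Breadth-first toward 3:
  depth 0: {0}
  depth 1: {1,5}
  depth 2: {3}
3 enters at depth 2; path b·b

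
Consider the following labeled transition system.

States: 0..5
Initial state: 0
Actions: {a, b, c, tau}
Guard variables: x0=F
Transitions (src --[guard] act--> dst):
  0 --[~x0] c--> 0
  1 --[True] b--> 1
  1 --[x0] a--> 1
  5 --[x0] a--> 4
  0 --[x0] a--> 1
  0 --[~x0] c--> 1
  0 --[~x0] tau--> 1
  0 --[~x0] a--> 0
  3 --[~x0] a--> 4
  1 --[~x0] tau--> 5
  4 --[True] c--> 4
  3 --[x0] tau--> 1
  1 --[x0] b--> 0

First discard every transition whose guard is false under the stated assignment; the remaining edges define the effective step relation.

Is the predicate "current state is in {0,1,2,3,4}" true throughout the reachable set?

Answer: INVARIANT VIOLATED at state 5

Analysis:
Safe = {0,1,2,3,4}
Reachable = {0,1,5}
  0: safe
  1: safe
  5: outside
counterexample path to 5: c·tau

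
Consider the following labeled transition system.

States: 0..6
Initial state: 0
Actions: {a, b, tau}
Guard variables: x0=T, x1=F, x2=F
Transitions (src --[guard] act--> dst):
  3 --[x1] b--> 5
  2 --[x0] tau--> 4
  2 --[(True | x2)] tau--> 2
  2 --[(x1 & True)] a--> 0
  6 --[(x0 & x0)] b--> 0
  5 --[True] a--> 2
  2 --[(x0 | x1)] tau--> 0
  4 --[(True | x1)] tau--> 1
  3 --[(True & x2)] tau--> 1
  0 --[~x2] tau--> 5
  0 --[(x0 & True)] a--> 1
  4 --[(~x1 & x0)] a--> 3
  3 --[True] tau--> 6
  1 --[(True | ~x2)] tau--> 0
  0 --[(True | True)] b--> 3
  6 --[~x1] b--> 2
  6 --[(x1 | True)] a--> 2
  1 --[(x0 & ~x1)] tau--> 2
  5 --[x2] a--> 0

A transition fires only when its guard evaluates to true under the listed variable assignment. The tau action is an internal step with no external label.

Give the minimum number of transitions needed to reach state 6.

BFS to 6:
  L0 = {0}
  L1 = {1,3,5}
  L2 = {2,6}
depth(6)=2, e.g. b·tau

Answer: 2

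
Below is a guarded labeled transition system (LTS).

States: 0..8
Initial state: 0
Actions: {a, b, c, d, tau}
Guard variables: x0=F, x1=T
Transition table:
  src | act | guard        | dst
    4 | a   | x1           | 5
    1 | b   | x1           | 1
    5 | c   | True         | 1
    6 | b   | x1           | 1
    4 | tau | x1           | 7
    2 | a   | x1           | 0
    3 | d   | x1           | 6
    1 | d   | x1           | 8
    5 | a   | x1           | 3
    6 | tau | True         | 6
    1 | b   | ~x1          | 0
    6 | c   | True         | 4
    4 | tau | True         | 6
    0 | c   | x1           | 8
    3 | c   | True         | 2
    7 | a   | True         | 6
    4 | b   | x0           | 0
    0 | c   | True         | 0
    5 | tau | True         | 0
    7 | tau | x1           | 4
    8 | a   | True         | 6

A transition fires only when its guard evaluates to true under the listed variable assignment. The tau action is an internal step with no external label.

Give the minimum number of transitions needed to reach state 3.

Breadth-first toward 3:
  depth 0: {0}
  depth 1: {8}
  depth 2: {6}
  depth 3: {1,4}
  depth 4: {5,7}
  depth 5: {3}
first hit 3 at d=5 via c·a·c·a·a

Answer: 5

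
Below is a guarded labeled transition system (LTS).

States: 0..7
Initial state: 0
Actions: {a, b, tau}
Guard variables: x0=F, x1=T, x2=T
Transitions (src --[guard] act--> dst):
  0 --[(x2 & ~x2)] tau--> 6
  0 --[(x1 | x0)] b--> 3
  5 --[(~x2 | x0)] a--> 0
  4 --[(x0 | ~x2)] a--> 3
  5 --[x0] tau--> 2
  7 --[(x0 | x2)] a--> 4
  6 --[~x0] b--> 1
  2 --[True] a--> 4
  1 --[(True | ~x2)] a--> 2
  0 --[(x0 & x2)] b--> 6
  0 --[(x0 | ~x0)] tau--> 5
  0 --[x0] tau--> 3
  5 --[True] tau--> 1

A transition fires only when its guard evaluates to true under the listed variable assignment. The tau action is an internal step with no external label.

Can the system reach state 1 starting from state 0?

After dropping false guards: 7 live edges.
Layer 0: {0}
Layer 1: {3,5}  now seen {0,3,5}
Layer 2: {1}  now seen {0,1,3,5}
Layer 3: {2}  now seen {0,1,2,3,5}
Layer 4: {4}  now seen {0,1,2,3,4,5}
Reach set: {0,1,2,3,4,5}
witness 1: tau·tau

Answer: REACHABLE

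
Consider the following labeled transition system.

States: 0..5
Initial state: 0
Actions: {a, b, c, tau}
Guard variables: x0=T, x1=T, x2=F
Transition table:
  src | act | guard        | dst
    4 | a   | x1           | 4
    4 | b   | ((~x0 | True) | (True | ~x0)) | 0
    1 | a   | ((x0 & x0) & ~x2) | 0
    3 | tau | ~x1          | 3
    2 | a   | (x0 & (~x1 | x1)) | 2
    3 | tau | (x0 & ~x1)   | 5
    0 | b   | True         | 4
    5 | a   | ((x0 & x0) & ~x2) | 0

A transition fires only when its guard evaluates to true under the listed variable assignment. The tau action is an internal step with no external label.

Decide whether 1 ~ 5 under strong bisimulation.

Compute ~ classes (split until stable):
  round 0: {{0,1,2,3,4,5}}
  round 1: {{0},{1,2,5},{3},{4}}
  round 2: {{0},{1,5},{2},{3},{4}}
5 equivalence class(es) (converged in 3)
class of 1: {1,5}; class of 5: {1,5}

Answer: BISIMILAR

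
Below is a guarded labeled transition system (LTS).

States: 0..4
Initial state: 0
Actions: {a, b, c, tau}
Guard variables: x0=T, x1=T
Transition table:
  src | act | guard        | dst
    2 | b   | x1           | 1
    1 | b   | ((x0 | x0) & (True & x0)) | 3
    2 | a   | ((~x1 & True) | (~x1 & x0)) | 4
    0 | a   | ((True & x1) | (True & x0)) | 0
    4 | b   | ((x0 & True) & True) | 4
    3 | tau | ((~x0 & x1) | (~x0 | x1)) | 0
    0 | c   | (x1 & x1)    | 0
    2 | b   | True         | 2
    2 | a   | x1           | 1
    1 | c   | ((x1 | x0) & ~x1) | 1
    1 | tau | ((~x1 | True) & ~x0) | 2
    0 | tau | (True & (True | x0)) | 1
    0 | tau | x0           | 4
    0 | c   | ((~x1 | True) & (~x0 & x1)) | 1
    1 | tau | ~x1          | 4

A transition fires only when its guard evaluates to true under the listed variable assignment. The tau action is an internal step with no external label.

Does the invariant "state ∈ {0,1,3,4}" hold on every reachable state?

Answer: INVARIANT HOLDS

Trace:
Allowed set {0,1,3,4}
R = {0,1,3,4}
  0: safe
  1: safe
  3: safe
  4: safe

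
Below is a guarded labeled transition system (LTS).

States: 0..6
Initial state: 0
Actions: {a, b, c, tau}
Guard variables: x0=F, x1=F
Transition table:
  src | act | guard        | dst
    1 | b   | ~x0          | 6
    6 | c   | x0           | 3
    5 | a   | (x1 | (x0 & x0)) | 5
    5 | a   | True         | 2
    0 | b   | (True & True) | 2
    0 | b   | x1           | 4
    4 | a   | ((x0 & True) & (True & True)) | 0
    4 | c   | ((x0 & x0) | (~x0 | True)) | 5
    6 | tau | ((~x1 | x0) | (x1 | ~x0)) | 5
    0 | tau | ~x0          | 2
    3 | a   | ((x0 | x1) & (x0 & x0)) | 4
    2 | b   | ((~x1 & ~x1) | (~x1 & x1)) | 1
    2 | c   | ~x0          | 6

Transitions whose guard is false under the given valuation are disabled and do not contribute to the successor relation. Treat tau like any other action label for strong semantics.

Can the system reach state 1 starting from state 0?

Answer: REACHABLE

Working:
After dropping false guards: 8 live edges.
depth 0: {0}
depth 1: {2}  total {0,2}
depth 2: {1,6}  total {0,1,2,6}
depth 3: {5}  total {0,1,2,5,6}
Reach set: {0,1,2,5,6}
witness 1: b·b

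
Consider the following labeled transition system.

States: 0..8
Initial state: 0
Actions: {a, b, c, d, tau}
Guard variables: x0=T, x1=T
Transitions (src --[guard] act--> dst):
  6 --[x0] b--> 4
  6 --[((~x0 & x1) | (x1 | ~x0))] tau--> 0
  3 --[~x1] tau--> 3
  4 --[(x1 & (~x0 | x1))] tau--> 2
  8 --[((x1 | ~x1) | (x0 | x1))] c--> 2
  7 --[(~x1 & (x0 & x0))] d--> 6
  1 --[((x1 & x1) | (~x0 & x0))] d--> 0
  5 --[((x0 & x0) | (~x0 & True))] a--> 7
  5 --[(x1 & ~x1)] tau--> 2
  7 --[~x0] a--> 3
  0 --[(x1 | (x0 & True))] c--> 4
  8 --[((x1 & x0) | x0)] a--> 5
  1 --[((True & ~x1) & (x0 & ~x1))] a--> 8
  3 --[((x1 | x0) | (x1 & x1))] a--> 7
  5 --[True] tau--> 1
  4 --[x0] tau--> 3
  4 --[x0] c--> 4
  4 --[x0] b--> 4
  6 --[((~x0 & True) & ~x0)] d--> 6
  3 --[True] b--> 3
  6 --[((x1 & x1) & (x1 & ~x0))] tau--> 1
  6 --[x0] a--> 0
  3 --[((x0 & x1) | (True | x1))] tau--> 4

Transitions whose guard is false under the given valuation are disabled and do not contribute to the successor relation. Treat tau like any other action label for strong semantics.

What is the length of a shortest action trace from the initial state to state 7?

BFS to 7:
  depth 0: {0}
  depth 1: {4}
  depth 2: {2,3}
  depth 3: {7}
depth(7)=3, e.g. c·tau·a

Answer: 3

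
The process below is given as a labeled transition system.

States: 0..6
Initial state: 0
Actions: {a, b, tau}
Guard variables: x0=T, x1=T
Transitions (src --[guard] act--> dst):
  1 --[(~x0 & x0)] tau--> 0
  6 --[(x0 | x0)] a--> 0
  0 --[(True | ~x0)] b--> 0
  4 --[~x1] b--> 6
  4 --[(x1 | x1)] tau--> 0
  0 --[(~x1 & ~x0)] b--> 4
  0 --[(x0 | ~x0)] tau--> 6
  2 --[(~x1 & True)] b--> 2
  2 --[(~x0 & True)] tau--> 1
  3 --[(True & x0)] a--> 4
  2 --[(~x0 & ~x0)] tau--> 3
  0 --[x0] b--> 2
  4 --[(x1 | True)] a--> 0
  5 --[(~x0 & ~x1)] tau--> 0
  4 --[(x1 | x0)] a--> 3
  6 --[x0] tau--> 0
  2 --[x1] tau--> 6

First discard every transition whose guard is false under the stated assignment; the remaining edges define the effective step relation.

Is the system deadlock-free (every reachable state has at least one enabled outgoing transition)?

R = {0,2,6}
  0: b→0  b→2  tau→6  [deg 3]
  2: tau→6  [deg 1]
  6: a→0  tau→0  [deg 2]

Answer: DEADLOCK-FREE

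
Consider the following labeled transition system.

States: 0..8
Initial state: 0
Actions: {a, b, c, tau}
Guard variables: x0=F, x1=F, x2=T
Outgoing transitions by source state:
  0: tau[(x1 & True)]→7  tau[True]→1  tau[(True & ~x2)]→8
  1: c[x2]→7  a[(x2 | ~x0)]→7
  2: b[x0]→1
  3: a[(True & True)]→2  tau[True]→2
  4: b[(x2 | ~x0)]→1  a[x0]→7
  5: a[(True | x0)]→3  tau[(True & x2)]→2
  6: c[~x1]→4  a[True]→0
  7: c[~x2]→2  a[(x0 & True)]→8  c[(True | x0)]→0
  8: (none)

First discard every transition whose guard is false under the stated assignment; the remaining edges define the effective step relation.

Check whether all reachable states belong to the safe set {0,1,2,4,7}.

Allowed set {0,1,2,4,7}
Reachable = {0,1,7}
  0: ok
  1: ok
  7: ok

Answer: INVARIANT HOLDS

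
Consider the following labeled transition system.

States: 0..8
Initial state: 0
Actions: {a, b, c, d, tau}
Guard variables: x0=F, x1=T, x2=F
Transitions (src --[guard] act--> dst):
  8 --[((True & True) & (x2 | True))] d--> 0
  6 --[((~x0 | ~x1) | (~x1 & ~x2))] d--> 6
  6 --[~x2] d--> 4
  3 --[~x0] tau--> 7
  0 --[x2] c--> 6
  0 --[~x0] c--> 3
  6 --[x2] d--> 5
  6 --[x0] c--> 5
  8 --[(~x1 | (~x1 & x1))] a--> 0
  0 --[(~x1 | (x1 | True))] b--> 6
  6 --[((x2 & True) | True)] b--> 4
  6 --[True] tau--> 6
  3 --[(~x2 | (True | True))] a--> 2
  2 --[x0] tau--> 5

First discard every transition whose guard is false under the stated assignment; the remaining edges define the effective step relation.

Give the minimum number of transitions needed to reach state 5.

Answer: UNREACHABLE

Analysis:
Breadth-first toward 5:
  depth 0: {0}
  depth 1: {3,6}
  depth 2: {2,4,7}
5 never appears.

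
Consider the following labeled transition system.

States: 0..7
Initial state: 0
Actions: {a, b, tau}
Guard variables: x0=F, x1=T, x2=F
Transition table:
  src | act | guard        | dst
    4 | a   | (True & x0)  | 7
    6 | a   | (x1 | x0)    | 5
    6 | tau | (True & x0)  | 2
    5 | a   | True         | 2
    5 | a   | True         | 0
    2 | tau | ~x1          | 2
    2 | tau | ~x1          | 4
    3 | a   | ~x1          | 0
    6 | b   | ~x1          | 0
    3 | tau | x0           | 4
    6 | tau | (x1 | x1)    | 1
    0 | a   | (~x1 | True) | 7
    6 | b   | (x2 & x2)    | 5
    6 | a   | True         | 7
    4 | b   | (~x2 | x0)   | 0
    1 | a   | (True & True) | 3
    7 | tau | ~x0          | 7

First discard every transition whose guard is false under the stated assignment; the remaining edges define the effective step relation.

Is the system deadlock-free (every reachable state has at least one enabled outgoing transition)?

R = {0,7}
  0: a→7  [1 out]
  7: tau→7  [1 out]

Answer: DEADLOCK-FREE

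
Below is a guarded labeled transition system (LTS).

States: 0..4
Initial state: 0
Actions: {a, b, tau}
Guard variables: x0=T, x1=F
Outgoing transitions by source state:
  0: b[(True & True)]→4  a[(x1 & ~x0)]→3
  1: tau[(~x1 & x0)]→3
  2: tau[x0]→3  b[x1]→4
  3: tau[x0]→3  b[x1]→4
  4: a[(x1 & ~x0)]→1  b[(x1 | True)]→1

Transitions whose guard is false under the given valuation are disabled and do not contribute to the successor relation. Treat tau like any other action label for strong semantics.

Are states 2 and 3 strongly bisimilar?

Answer: BISIMILAR

Working:
Compute ~ classes (split until stable):
  π0 = {{0,1,2,3,4}}
  π1 = {{0,4},{1,2,3}}
  π2 = {{0},{1,2,3},{4}}
stable after 3 split(s): 3 block(s)
[2]={1,2,3}  [3]={1,2,3}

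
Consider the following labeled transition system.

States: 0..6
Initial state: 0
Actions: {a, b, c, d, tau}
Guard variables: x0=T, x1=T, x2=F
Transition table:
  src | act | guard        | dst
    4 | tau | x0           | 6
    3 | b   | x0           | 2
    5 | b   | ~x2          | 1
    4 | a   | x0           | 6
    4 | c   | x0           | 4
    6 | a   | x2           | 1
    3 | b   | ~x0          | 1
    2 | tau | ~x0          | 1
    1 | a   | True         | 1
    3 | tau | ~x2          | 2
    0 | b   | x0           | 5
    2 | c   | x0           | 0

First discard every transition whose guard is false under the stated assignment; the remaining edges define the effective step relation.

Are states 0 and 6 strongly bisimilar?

Refine partition for ~:
  P[0] = {{0,1,2,3,4,5,6}}
  P[1] = {{0,5},{1},{2},{3},{4},{6}}
  P[2] = {{0},{1},{2},{3},{4},{5},{6}}
stable after 3 split(s): 7 block(s)
class of 0: {0}; class of 6: {6}

Answer: NOT BISIMILAR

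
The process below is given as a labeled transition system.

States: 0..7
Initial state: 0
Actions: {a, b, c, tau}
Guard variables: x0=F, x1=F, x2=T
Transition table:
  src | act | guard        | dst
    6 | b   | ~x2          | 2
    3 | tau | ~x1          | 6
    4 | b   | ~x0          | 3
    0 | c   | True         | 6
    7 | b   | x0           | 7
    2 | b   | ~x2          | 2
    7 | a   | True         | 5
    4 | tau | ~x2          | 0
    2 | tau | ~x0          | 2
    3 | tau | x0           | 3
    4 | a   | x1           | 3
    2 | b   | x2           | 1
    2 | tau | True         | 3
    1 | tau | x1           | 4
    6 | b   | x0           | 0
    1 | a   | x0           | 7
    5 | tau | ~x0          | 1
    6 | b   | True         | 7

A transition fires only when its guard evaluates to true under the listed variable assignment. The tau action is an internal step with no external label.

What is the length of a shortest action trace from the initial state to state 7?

Breadth-first toward 7:
  L0 = {0}
  L1 = {6}
  L2 = {7}
7 enters at depth 2; path c·b

Answer: 2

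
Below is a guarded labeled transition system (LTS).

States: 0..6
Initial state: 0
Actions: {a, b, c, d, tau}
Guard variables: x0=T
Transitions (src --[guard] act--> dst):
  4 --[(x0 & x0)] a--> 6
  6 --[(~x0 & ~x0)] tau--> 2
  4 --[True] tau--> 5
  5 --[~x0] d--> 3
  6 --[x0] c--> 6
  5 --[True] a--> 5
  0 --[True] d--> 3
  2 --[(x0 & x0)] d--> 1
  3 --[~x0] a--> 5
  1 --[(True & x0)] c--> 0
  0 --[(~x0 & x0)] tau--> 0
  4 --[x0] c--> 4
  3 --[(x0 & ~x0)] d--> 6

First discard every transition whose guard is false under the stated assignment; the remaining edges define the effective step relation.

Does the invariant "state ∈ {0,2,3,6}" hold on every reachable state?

Answer: INVARIANT HOLDS

Working:
Inv-set: {0,2,3,6}
Reachable = {0,3}
  0: safe
  3: safe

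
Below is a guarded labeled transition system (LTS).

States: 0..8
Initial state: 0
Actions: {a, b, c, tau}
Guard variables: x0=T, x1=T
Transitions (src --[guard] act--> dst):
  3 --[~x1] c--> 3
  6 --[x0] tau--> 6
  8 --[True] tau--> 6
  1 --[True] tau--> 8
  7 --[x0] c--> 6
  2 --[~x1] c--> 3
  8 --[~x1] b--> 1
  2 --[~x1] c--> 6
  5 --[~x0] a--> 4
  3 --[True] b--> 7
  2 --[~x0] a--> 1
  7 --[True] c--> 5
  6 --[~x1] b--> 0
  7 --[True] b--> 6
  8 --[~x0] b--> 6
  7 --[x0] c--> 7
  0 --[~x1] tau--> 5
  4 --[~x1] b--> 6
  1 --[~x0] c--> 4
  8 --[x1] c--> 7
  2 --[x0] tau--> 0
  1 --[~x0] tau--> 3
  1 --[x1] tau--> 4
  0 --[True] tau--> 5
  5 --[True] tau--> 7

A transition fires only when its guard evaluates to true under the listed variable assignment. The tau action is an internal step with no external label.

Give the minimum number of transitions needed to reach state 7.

Answer: 2

Working:
BFS to 7:
  Layer 0: {0}
  Layer 1: {5}
  Layer 2: {7}
first hit 7 at d=2 via tau·tau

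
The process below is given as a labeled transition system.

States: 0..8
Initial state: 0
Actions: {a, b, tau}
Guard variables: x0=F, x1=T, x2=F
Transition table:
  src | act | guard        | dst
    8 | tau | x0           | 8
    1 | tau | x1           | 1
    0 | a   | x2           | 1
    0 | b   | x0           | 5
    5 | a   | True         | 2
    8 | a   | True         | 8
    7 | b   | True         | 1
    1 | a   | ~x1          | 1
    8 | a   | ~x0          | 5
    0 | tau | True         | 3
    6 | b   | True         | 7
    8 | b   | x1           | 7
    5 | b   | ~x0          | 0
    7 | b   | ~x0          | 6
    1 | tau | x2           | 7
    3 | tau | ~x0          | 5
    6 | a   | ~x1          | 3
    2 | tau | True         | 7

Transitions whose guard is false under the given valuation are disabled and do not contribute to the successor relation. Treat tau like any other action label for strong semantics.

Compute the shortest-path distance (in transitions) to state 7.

Breadth-first toward 7:
  L0 = {0}
  L1 = {3}
  L2 = {5}
  L3 = {2}
  L4 = {7}
first hit 7 at d=4 via tau·tau·a·tau

Answer: 4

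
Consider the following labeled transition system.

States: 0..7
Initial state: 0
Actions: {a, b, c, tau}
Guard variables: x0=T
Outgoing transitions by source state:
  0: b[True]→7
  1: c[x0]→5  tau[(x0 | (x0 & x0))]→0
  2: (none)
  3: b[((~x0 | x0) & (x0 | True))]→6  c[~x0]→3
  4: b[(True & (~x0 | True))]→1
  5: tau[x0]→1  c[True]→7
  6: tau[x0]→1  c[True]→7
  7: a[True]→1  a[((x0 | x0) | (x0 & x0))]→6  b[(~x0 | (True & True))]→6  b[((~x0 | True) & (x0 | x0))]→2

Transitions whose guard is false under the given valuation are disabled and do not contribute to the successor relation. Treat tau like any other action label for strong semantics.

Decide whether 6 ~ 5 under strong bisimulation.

Answer: BISIMILAR

Working:
Refine partition for ~:
  round 0: {{0,1,2,3,4,5,6,7}}
  round 1: {{0,3,4},{1,5,6},{2},{7}}
  round 2: {{0},{1},{2},{3,4},{5,6},{7}}
  round 3: {{0},{1},{2},{3},{4},{5,6},{7}}
stable after 4 split(s): 7 block(s)
[6]={5,6}  [5]={5,6}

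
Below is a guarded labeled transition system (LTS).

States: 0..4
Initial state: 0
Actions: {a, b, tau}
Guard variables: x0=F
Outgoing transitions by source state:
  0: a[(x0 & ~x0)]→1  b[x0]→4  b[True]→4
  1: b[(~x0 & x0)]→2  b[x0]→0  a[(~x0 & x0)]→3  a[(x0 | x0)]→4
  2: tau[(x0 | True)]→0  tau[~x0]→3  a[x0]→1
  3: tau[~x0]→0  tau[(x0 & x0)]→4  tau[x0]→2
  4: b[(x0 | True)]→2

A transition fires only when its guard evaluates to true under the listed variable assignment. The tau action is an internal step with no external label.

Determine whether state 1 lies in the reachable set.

Guard filter leaves 5 enabled edge(s).
depth 0: {0}
depth 1: {4}  total {0,4}
depth 2: {2}  total {0,2,4}
depth 3: {3}  total {0,2,3,4}
Reach set: {0,2,3,4}

Answer: UNREACHABLE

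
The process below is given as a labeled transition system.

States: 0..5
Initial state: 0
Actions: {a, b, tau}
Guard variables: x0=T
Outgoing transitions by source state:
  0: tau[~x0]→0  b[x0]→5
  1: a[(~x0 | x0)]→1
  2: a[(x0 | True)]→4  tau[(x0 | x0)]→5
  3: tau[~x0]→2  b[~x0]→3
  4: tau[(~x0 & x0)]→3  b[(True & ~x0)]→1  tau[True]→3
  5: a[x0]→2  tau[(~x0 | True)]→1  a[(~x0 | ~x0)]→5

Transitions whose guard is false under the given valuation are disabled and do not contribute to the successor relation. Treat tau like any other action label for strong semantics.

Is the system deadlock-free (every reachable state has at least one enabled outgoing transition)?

Answer: DEADLOCK at state 3

Analysis:
Reach set: {0,1,2,3,4,5}
  0: b→5  [1 out]
  1: a→1  [1 out]
  2: a→4  tau→5  [2 out]
  3: ∅  [deadlock]
  4: tau→3  [1 out]
  5: a→2  tau→1  [2 out]
Path to 3: b·a·a·tau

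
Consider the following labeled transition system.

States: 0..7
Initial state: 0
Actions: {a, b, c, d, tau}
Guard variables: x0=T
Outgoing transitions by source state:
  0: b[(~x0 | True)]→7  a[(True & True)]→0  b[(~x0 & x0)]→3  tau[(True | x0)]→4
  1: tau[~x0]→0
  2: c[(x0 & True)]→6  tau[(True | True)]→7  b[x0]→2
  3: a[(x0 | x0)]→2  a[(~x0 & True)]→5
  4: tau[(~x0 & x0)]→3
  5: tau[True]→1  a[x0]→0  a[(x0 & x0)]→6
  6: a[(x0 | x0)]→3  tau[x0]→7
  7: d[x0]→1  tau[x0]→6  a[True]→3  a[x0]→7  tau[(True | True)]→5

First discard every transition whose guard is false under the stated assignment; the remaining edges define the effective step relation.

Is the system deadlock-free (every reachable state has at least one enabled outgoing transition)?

Answer: DEADLOCK at state 1

Trace:
Reach set: {0,1,2,3,4,5,6,7}
  0: a→0  b→7  tau→4  [deg 3]
  1: ∅  [deadlock]
  2: b→2  c→6  tau→7  [deg 3]
  3: a→2  [deg 1]
  4: ∅  [deadlock]
  5: a→0  a→6  tau→1  [deg 3]
  6: a→3  tau→7  [deg 2]
  7: a→3  a→7  d→1  tau→5  tau→6  [deg 5]
Path to 1: b·d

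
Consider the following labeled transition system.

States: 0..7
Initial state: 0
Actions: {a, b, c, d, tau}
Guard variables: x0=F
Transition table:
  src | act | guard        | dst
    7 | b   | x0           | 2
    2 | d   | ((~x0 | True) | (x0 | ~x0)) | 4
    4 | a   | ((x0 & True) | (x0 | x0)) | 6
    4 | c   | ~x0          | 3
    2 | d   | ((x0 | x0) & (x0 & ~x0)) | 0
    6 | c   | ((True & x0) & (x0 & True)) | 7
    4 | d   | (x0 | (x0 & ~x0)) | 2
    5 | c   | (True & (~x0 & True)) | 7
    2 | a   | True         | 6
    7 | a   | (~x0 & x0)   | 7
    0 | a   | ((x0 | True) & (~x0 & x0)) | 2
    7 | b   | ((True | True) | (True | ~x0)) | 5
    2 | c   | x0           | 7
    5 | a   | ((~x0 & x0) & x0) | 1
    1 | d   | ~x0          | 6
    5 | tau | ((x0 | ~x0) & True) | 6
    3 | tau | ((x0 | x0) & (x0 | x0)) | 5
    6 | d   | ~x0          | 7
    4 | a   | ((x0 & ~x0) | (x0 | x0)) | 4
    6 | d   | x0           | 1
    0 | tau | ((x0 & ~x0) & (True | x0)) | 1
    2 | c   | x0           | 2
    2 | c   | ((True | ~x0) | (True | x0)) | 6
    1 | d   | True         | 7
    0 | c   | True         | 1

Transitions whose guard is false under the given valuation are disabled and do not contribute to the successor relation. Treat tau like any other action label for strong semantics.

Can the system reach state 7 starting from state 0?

11 transition(s) survive guard evaluation.
L0 = {0}
L1 = {1}  total {0,1}
L2 = {6,7}  total {0,1,6,7}
L3 = {5}  total {0,1,5,6,7}
R = {0,1,5,6,7}
trace reaching 7: c·d

Answer: REACHABLE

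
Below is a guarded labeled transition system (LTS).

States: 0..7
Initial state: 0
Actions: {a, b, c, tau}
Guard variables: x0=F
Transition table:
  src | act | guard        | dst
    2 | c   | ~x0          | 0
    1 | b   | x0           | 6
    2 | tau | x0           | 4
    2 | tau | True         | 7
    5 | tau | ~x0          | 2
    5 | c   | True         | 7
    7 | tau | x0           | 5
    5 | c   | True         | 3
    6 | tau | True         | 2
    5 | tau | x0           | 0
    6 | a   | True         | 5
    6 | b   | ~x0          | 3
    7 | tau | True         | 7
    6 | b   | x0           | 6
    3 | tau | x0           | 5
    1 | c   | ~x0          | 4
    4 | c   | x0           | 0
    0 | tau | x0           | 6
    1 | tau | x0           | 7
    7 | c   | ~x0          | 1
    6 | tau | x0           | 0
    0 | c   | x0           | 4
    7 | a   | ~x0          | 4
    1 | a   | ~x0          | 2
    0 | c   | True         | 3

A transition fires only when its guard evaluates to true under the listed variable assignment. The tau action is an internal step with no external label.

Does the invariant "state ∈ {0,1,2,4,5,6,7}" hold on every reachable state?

Allowed set {0,1,2,4,5,6,7}
Reach set: {0,3}
  0: safe
  3: outside
witness against invariant: c → 3

Answer: INVARIANT VIOLATED at state 3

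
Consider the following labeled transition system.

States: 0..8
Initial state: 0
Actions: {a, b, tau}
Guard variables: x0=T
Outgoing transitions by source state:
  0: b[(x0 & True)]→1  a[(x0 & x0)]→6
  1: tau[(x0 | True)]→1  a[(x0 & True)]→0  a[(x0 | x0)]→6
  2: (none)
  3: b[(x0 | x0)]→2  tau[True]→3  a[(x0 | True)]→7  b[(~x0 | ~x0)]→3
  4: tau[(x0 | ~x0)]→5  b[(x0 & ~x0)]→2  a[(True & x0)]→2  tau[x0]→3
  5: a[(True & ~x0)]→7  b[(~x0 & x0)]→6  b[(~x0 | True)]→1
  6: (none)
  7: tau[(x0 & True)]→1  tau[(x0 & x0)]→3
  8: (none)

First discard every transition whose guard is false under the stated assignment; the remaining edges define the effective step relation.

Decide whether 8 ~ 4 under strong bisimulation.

Answer: NOT BISIMILAR

Analysis:
Refine partition for ~:
  round 0: {{0,1,2,3,4,5,6,7,8}}
  round 1: {{0},{1,4},{2,6,8},{3},{5},{7}}
  round 2: {{0},{1},{2,6,8},{3},{4},{5},{7}}
stable after 3 split(s): 7 block(s)
8∈{2,6,8}, 4∈{4}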